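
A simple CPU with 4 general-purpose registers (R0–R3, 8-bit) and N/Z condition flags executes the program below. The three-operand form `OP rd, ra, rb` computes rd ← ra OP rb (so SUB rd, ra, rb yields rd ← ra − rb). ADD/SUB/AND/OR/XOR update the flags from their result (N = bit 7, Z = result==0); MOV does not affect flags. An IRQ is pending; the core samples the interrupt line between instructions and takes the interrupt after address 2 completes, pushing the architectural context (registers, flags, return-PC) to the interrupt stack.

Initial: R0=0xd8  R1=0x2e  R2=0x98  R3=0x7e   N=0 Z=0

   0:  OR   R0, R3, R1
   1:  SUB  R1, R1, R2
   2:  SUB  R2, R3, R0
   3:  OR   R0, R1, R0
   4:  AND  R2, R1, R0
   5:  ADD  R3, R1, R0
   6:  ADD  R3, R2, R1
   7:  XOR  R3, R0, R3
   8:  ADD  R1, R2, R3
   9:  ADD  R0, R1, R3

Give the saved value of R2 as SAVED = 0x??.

SAVED = 0x00

after  0: R0=0x7e R1=0x2e R2=0x98 R3=0x7e  N=0 Z=0
after  1: R0=0x7e R1=0x96 R2=0x98 R3=0x7e  N=1 Z=0
after  2: R0=0x7e R1=0x96 R2=0x00 R3=0x7e  N=0 Z=1
-- IRQ taken; context saved, return-PC = 3 --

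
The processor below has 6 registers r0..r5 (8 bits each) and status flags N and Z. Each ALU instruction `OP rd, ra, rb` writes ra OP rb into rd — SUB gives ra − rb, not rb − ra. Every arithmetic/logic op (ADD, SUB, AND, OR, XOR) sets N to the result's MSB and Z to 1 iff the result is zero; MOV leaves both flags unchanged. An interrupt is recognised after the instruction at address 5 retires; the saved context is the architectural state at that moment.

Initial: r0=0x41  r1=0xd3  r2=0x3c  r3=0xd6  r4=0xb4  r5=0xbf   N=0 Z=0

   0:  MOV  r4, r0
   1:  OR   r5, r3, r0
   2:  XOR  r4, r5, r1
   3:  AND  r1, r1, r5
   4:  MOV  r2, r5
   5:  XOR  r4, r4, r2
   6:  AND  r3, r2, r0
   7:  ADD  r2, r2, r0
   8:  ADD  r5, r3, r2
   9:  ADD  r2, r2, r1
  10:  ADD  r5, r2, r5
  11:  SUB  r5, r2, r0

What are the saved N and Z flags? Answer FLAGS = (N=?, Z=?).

after  0: r0=0x41 r1=0xd3 r2=0x3c r3=0xd6 r4=0x41 r5=0xbf  N=0 Z=0
after  1: r0=0x41 r1=0xd3 r2=0x3c r3=0xd6 r4=0x41 r5=0xd7  N=1 Z=0
after  2: r0=0x41 r1=0xd3 r2=0x3c r3=0xd6 r4=0x04 r5=0xd7  N=0 Z=0
after  3: r0=0x41 r1=0xd3 r2=0x3c r3=0xd6 r4=0x04 r5=0xd7  N=1 Z=0
after  4: r0=0x41 r1=0xd3 r2=0xd7 r3=0xd6 r4=0x04 r5=0xd7  N=1 Z=0
after  5: r0=0x41 r1=0xd3 r2=0xd7 r3=0xd6 r4=0xd3 r5=0xd7  N=1 Z=0
-- IRQ taken; context saved, return-PC = 6 --

FLAGS = (N=1, Z=0)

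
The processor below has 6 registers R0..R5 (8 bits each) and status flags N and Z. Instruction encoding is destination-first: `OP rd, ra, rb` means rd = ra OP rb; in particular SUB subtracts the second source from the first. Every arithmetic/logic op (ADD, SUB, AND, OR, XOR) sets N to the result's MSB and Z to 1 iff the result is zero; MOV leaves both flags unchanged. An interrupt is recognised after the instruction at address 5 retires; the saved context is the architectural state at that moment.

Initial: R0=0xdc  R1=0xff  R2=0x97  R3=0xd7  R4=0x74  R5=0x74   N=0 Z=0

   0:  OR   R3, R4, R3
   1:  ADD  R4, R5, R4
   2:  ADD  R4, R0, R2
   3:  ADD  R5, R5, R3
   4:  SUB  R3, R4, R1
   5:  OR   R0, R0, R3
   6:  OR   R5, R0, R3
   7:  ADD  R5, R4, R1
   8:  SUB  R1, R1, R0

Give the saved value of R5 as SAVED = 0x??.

after  0: R0=0xdc R1=0xff R2=0x97 R3=0xf7 R4=0x74 R5=0x74  N=1 Z=0
after  1: R0=0xdc R1=0xff R2=0x97 R3=0xf7 R4=0xe8 R5=0x74  N=1 Z=0
after  2: R0=0xdc R1=0xff R2=0x97 R3=0xf7 R4=0x73 R5=0x74  N=0 Z=0
after  3: R0=0xdc R1=0xff R2=0x97 R3=0xf7 R4=0x73 R5=0x6b  N=0 Z=0
after  4: R0=0xdc R1=0xff R2=0x97 R3=0x74 R4=0x73 R5=0x6b  N=0 Z=0
after  5: R0=0xfc R1=0xff R2=0x97 R3=0x74 R4=0x73 R5=0x6b  N=1 Z=0
-- IRQ taken; context saved, return-PC = 6 --

SAVED = 0x6b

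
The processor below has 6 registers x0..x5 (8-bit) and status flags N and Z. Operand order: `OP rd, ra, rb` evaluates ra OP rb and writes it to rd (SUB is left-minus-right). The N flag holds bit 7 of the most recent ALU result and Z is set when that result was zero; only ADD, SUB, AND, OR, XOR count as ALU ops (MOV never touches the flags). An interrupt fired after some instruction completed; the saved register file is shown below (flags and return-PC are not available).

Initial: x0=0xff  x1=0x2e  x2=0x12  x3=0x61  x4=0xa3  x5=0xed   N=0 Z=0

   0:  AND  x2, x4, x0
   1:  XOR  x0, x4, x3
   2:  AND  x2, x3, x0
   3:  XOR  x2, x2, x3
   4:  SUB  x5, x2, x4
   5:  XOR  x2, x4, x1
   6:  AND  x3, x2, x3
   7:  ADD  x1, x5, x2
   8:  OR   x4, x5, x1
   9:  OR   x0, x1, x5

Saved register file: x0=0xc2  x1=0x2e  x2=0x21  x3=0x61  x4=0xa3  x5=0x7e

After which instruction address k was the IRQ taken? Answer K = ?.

K = 4

after  0: x0=0xff x1=0x2e x2=0xa3 x3=0x61 x4=0xa3 x5=0xed  N=1 Z=0
after  1: x0=0xc2 x1=0x2e x2=0xa3 x3=0x61 x4=0xa3 x5=0xed  N=1 Z=0
after  2: x0=0xc2 x1=0x2e x2=0x40 x3=0x61 x4=0xa3 x5=0xed  N=0 Z=0
after  3: x0=0xc2 x1=0x2e x2=0x21 x3=0x61 x4=0xa3 x5=0xed  N=0 Z=0
after  4: x0=0xc2 x1=0x2e x2=0x21 x3=0x61 x4=0xa3 x5=0x7e  N=0 Z=0
-- IRQ taken; context saved, return-PC = 5 --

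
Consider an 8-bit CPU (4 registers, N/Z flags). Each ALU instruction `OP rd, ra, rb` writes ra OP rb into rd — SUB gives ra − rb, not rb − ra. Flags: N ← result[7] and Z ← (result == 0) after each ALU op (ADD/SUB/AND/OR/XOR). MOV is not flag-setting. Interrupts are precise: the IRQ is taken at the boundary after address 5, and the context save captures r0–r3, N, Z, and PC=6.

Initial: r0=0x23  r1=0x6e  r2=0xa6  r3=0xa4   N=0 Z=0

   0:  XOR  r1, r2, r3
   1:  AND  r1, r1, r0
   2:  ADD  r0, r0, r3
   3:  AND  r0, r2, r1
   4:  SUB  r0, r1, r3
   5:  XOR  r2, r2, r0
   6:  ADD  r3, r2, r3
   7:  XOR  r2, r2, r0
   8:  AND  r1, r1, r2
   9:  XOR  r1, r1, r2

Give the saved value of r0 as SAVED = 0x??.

after  0: r0=0x23 r1=0x02 r2=0xa6 r3=0xa4  N=0 Z=0
after  1: r0=0x23 r1=0x02 r2=0xa6 r3=0xa4  N=0 Z=0
after  2: r0=0xc7 r1=0x02 r2=0xa6 r3=0xa4  N=1 Z=0
after  3: r0=0x02 r1=0x02 r2=0xa6 r3=0xa4  N=0 Z=0
after  4: r0=0x5e r1=0x02 r2=0xa6 r3=0xa4  N=0 Z=0
after  5: r0=0x5e r1=0x02 r2=0xf8 r3=0xa4  N=1 Z=0
-- IRQ taken; context saved, return-PC = 6 --

SAVED = 0x5e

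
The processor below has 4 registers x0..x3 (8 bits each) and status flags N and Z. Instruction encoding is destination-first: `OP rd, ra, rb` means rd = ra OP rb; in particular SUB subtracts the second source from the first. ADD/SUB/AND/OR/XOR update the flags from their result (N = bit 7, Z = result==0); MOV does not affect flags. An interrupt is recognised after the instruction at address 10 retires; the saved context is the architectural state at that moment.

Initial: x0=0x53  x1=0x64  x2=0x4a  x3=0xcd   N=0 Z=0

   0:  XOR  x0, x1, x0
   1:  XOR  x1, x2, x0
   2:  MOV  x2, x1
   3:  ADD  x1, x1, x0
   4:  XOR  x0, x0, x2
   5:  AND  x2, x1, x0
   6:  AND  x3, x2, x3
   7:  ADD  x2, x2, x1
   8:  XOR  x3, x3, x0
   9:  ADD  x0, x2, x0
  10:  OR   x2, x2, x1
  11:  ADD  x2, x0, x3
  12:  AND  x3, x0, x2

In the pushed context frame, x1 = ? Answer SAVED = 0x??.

SAVED = 0xb4

after  0: x0=0x37 x1=0x64 x2=0x4a x3=0xcd  N=0 Z=0
after  1: x0=0x37 x1=0x7d x2=0x4a x3=0xcd  N=0 Z=0
after  2: x0=0x37 x1=0x7d x2=0x7d x3=0xcd  N=0 Z=0
after  3: x0=0x37 x1=0xb4 x2=0x7d x3=0xcd  N=1 Z=0
after  4: x0=0x4a x1=0xb4 x2=0x7d x3=0xcd  N=0 Z=0
after  5: x0=0x4a x1=0xb4 x2=0x00 x3=0xcd  N=0 Z=1
after  6: x0=0x4a x1=0xb4 x2=0x00 x3=0x00  N=0 Z=1
after  7: x0=0x4a x1=0xb4 x2=0xb4 x3=0x00  N=1 Z=0
after  8: x0=0x4a x1=0xb4 x2=0xb4 x3=0x4a  N=0 Z=0
after  9: x0=0xfe x1=0xb4 x2=0xb4 x3=0x4a  N=1 Z=0
after 10: x0=0xfe x1=0xb4 x2=0xb4 x3=0x4a  N=1 Z=0
-- IRQ taken; context saved, return-PC = 11 --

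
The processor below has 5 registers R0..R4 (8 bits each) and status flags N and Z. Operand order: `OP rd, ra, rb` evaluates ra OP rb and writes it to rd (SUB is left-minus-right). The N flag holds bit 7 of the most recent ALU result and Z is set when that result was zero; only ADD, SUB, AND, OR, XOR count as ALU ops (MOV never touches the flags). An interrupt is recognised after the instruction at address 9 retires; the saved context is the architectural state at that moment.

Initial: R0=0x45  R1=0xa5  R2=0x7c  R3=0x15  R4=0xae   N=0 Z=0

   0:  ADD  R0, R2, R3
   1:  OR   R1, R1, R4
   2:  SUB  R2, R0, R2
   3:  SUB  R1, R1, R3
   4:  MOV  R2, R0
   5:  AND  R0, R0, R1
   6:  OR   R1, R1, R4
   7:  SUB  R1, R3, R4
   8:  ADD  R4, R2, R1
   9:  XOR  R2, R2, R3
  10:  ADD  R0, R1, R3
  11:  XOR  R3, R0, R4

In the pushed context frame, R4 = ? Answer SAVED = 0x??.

SAVED = 0xf8

after  0: R0=0x91 R1=0xa5 R2=0x7c R3=0x15 R4=0xae  N=1 Z=0
after  1: R0=0x91 R1=0xaf R2=0x7c R3=0x15 R4=0xae  N=1 Z=0
after  2: R0=0x91 R1=0xaf R2=0x15 R3=0x15 R4=0xae  N=0 Z=0
after  3: R0=0x91 R1=0x9a R2=0x15 R3=0x15 R4=0xae  N=1 Z=0
after  4: R0=0x91 R1=0x9a R2=0x91 R3=0x15 R4=0xae  N=1 Z=0
after  5: R0=0x90 R1=0x9a R2=0x91 R3=0x15 R4=0xae  N=1 Z=0
after  6: R0=0x90 R1=0xbe R2=0x91 R3=0x15 R4=0xae  N=1 Z=0
after  7: R0=0x90 R1=0x67 R2=0x91 R3=0x15 R4=0xae  N=0 Z=0
after  8: R0=0x90 R1=0x67 R2=0x91 R3=0x15 R4=0xf8  N=1 Z=0
after  9: R0=0x90 R1=0x67 R2=0x84 R3=0x15 R4=0xf8  N=1 Z=0
-- IRQ taken; context saved, return-PC = 10 --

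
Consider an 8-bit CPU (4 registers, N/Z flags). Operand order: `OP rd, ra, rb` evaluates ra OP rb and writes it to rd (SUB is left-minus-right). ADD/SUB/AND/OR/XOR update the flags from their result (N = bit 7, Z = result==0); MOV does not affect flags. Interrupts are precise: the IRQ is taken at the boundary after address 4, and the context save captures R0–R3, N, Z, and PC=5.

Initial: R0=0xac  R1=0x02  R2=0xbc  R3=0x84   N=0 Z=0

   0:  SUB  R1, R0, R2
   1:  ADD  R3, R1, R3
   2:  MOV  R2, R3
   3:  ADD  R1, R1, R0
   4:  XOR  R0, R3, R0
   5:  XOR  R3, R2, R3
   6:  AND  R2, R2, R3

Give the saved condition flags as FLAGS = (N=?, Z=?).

FLAGS = (N=1, Z=0)

after  0: R0=0xac R1=0xf0 R2=0xbc R3=0x84  N=1 Z=0
after  1: R0=0xac R1=0xf0 R2=0xbc R3=0x74  N=0 Z=0
after  2: R0=0xac R1=0xf0 R2=0x74 R3=0x74  N=0 Z=0
after  3: R0=0xac R1=0x9c R2=0x74 R3=0x74  N=1 Z=0
after  4: R0=0xd8 R1=0x9c R2=0x74 R3=0x74  N=1 Z=0
-- IRQ taken; context saved, return-PC = 5 --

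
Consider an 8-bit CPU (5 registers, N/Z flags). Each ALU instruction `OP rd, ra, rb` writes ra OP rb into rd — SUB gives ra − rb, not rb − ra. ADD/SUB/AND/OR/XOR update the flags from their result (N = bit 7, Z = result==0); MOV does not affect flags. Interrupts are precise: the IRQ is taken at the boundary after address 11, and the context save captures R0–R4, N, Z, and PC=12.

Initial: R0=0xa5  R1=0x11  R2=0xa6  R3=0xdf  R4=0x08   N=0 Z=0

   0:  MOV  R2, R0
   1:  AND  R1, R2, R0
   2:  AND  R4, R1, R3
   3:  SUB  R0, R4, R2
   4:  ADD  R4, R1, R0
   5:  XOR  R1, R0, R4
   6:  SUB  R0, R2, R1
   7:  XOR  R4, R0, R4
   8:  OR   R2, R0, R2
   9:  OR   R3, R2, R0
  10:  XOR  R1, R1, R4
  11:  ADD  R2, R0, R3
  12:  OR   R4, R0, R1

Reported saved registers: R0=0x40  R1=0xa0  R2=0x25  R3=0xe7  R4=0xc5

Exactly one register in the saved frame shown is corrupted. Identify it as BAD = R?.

after  0: R0=0xa5 R1=0x11 R2=0xa5 R3=0xdf R4=0x08  N=0 Z=0
after  1: R0=0xa5 R1=0xa5 R2=0xa5 R3=0xdf R4=0x08  N=1 Z=0
after  2: R0=0xa5 R1=0xa5 R2=0xa5 R3=0xdf R4=0x85  N=1 Z=0
after  3: R0=0xe0 R1=0xa5 R2=0xa5 R3=0xdf R4=0x85  N=1 Z=0
after  4: R0=0xe0 R1=0xa5 R2=0xa5 R3=0xdf R4=0x85  N=1 Z=0
after  5: R0=0xe0 R1=0x65 R2=0xa5 R3=0xdf R4=0x85  N=0 Z=0
after  6: R0=0x40 R1=0x65 R2=0xa5 R3=0xdf R4=0x85  N=0 Z=0
after  7: R0=0x40 R1=0x65 R2=0xa5 R3=0xdf R4=0xc5  N=1 Z=0
after  8: R0=0x40 R1=0x65 R2=0xe5 R3=0xdf R4=0xc5  N=1 Z=0
after  9: R0=0x40 R1=0x65 R2=0xe5 R3=0xe5 R4=0xc5  N=1 Z=0
after 10: R0=0x40 R1=0xa0 R2=0xe5 R3=0xe5 R4=0xc5  N=1 Z=0
after 11: R0=0x40 R1=0xa0 R2=0x25 R3=0xe5 R4=0xc5  N=0 Z=0
-- IRQ taken; context saved, return-PC = 12 --
mismatch: R3: reported 0xe7 vs actual 0xe5

BAD = R3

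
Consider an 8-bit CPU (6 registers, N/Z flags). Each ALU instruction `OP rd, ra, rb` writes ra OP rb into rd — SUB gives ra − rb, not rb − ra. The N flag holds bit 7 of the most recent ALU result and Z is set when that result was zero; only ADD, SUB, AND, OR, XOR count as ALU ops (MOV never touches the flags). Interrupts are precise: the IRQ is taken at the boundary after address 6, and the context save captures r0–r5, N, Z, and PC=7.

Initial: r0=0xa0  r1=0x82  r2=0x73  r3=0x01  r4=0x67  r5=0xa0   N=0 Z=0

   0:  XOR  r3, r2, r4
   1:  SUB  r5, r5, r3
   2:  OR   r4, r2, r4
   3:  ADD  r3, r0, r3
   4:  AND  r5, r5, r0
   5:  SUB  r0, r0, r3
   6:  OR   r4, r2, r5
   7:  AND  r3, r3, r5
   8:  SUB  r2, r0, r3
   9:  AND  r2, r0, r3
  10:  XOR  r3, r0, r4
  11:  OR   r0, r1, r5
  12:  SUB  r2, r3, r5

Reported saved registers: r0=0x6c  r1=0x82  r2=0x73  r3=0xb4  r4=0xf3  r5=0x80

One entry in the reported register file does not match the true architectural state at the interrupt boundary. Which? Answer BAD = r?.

BAD = r0

after  0: r0=0xa0 r1=0x82 r2=0x73 r3=0x14 r4=0x67 r5=0xa0  N=0 Z=0
after  1: r0=0xa0 r1=0x82 r2=0x73 r3=0x14 r4=0x67 r5=0x8c  N=1 Z=0
after  2: r0=0xa0 r1=0x82 r2=0x73 r3=0x14 r4=0x77 r5=0x8c  N=0 Z=0
after  3: r0=0xa0 r1=0x82 r2=0x73 r3=0xb4 r4=0x77 r5=0x8c  N=1 Z=0
after  4: r0=0xa0 r1=0x82 r2=0x73 r3=0xb4 r4=0x77 r5=0x80  N=1 Z=0
after  5: r0=0xec r1=0x82 r2=0x73 r3=0xb4 r4=0x77 r5=0x80  N=1 Z=0
after  6: r0=0xec r1=0x82 r2=0x73 r3=0xb4 r4=0xf3 r5=0x80  N=1 Z=0
-- IRQ taken; context saved, return-PC = 7 --
mismatch: r0: reported 0x6c vs actual 0xec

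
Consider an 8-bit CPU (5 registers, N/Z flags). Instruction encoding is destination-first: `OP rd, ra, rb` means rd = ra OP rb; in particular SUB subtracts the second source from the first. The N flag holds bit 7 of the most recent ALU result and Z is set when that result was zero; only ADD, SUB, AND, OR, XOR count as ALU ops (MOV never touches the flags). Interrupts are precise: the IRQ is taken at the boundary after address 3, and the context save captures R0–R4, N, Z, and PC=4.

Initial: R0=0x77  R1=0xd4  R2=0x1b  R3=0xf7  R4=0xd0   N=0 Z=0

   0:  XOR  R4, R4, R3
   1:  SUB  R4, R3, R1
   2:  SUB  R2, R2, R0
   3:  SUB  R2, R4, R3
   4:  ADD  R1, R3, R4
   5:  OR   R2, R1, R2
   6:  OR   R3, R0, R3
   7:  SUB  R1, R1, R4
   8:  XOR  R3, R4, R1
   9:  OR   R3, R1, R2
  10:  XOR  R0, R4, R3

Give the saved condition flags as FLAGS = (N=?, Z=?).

after  0: R0=0x77 R1=0xd4 R2=0x1b R3=0xf7 R4=0x27  N=0 Z=0
after  1: R0=0x77 R1=0xd4 R2=0x1b R3=0xf7 R4=0x23  N=0 Z=0
after  2: R0=0x77 R1=0xd4 R2=0xa4 R3=0xf7 R4=0x23  N=1 Z=0
after  3: R0=0x77 R1=0xd4 R2=0x2c R3=0xf7 R4=0x23  N=0 Z=0
-- IRQ taken; context saved, return-PC = 4 --

FLAGS = (N=0, Z=0)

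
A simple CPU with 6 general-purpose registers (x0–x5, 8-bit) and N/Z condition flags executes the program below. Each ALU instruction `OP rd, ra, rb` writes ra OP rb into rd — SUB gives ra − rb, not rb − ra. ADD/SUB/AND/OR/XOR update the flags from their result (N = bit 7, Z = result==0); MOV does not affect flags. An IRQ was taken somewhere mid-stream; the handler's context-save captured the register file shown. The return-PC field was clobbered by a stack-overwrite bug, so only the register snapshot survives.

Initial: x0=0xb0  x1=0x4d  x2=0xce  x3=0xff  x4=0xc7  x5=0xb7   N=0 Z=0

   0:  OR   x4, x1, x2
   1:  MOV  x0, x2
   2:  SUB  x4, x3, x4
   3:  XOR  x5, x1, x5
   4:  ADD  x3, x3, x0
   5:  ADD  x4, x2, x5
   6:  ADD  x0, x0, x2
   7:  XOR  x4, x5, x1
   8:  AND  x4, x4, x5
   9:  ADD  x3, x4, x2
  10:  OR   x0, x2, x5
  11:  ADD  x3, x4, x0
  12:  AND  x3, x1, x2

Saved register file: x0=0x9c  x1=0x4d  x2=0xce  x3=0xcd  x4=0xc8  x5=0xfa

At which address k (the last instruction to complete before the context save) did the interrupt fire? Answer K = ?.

K = 6

after  0: x0=0xb0 x1=0x4d x2=0xce x3=0xff x4=0xcf x5=0xb7  N=1 Z=0
after  1: x0=0xce x1=0x4d x2=0xce x3=0xff x4=0xcf x5=0xb7  N=1 Z=0
after  2: x0=0xce x1=0x4d x2=0xce x3=0xff x4=0x30 x5=0xb7  N=0 Z=0
after  3: x0=0xce x1=0x4d x2=0xce x3=0xff x4=0x30 x5=0xfa  N=1 Z=0
after  4: x0=0xce x1=0x4d x2=0xce x3=0xcd x4=0x30 x5=0xfa  N=1 Z=0
after  5: x0=0xce x1=0x4d x2=0xce x3=0xcd x4=0xc8 x5=0xfa  N=1 Z=0
after  6: x0=0x9c x1=0x4d x2=0xce x3=0xcd x4=0xc8 x5=0xfa  N=1 Z=0
-- IRQ taken; context saved, return-PC = 7 --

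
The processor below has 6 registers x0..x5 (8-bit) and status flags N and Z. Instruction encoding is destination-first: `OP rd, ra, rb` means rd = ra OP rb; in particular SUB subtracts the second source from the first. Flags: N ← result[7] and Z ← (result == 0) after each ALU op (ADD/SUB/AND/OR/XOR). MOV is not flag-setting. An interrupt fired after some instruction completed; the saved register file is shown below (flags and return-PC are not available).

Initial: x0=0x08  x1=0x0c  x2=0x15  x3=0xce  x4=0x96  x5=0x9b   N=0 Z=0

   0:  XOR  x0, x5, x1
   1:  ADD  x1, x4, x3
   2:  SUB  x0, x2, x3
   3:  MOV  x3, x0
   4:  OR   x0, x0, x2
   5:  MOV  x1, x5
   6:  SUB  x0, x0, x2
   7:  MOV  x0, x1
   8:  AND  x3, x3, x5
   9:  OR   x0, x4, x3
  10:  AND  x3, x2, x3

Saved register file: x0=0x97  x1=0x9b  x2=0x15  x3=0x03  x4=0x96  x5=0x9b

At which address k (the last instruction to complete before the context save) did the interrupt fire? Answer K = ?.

K = 9

after  0: x0=0x97 x1=0x0c x2=0x15 x3=0xce x4=0x96 x5=0x9b  N=1 Z=0
after  1: x0=0x97 x1=0x64 x2=0x15 x3=0xce x4=0x96 x5=0x9b  N=0 Z=0
after  2: x0=0x47 x1=0x64 x2=0x15 x3=0xce x4=0x96 x5=0x9b  N=0 Z=0
after  3: x0=0x47 x1=0x64 x2=0x15 x3=0x47 x4=0x96 x5=0x9b  N=0 Z=0
after  4: x0=0x57 x1=0x64 x2=0x15 x3=0x47 x4=0x96 x5=0x9b  N=0 Z=0
after  5: x0=0x57 x1=0x9b x2=0x15 x3=0x47 x4=0x96 x5=0x9b  N=0 Z=0
after  6: x0=0x42 x1=0x9b x2=0x15 x3=0x47 x4=0x96 x5=0x9b  N=0 Z=0
after  7: x0=0x9b x1=0x9b x2=0x15 x3=0x47 x4=0x96 x5=0x9b  N=0 Z=0
after  8: x0=0x9b x1=0x9b x2=0x15 x3=0x03 x4=0x96 x5=0x9b  N=0 Z=0
after  9: x0=0x97 x1=0x9b x2=0x15 x3=0x03 x4=0x96 x5=0x9b  N=1 Z=0
-- IRQ taken; context saved, return-PC = 10 --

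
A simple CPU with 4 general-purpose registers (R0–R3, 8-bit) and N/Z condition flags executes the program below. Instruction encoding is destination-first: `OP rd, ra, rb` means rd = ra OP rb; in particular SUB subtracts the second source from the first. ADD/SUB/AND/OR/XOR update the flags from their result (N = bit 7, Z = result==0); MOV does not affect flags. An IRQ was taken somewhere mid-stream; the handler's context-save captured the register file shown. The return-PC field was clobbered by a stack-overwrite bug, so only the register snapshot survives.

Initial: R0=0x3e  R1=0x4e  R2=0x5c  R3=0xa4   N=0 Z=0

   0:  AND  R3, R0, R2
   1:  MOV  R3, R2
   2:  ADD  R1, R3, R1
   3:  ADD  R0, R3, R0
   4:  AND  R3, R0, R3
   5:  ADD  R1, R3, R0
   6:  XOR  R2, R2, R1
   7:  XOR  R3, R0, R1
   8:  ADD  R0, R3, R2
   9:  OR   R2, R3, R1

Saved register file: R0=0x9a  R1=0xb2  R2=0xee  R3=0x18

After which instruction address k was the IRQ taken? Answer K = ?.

K = 6

after  0: R0=0x3e R1=0x4e R2=0x5c R3=0x1c  N=0 Z=0
after  1: R0=0x3e R1=0x4e R2=0x5c R3=0x5c  N=0 Z=0
after  2: R0=0x3e R1=0xaa R2=0x5c R3=0x5c  N=1 Z=0
after  3: R0=0x9a R1=0xaa R2=0x5c R3=0x5c  N=1 Z=0
after  4: R0=0x9a R1=0xaa R2=0x5c R3=0x18  N=0 Z=0
after  5: R0=0x9a R1=0xb2 R2=0x5c R3=0x18  N=1 Z=0
after  6: R0=0x9a R1=0xb2 R2=0xee R3=0x18  N=1 Z=0
-- IRQ taken; context saved, return-PC = 7 --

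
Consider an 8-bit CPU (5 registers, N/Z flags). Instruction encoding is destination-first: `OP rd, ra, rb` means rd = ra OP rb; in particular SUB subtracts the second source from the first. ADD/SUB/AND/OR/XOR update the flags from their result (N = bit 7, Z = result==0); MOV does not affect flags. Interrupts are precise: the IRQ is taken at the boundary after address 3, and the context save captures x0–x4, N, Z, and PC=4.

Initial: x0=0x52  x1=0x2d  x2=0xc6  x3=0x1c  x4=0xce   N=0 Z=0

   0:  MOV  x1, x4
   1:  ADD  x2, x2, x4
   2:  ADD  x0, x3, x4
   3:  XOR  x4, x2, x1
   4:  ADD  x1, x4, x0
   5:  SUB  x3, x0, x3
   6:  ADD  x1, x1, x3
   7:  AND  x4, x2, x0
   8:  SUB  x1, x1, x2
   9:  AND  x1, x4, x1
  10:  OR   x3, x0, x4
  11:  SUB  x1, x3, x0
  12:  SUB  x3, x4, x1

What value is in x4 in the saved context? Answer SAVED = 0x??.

after  0: x0=0x52 x1=0xce x2=0xc6 x3=0x1c x4=0xce  N=0 Z=0
after  1: x0=0x52 x1=0xce x2=0x94 x3=0x1c x4=0xce  N=1 Z=0
after  2: x0=0xea x1=0xce x2=0x94 x3=0x1c x4=0xce  N=1 Z=0
after  3: x0=0xea x1=0xce x2=0x94 x3=0x1c x4=0x5a  N=0 Z=0
-- IRQ taken; context saved, return-PC = 4 --

SAVED = 0x5a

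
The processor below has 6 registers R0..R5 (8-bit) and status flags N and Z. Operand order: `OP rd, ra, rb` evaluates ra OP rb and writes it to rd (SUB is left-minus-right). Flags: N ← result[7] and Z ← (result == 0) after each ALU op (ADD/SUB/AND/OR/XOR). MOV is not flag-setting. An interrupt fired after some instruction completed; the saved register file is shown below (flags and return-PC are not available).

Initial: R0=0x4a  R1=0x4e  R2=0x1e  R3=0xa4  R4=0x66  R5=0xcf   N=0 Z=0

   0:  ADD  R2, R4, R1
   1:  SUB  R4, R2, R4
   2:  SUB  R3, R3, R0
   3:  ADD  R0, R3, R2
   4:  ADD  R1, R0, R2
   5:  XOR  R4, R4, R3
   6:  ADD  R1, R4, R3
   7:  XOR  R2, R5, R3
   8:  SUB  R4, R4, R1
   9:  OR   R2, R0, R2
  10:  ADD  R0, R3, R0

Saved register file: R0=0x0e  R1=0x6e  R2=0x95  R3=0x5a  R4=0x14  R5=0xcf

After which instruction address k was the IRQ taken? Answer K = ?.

after  0: R0=0x4a R1=0x4e R2=0xb4 R3=0xa4 R4=0x66 R5=0xcf  N=1 Z=0
after  1: R0=0x4a R1=0x4e R2=0xb4 R3=0xa4 R4=0x4e R5=0xcf  N=0 Z=0
after  2: R0=0x4a R1=0x4e R2=0xb4 R3=0x5a R4=0x4e R5=0xcf  N=0 Z=0
after  3: R0=0x0e R1=0x4e R2=0xb4 R3=0x5a R4=0x4e R5=0xcf  N=0 Z=0
after  4: R0=0x0e R1=0xc2 R2=0xb4 R3=0x5a R4=0x4e R5=0xcf  N=1 Z=0
after  5: R0=0x0e R1=0xc2 R2=0xb4 R3=0x5a R4=0x14 R5=0xcf  N=0 Z=0
after  6: R0=0x0e R1=0x6e R2=0xb4 R3=0x5a R4=0x14 R5=0xcf  N=0 Z=0
after  7: R0=0x0e R1=0x6e R2=0x95 R3=0x5a R4=0x14 R5=0xcf  N=1 Z=0
-- IRQ taken; context saved, return-PC = 8 --

K = 7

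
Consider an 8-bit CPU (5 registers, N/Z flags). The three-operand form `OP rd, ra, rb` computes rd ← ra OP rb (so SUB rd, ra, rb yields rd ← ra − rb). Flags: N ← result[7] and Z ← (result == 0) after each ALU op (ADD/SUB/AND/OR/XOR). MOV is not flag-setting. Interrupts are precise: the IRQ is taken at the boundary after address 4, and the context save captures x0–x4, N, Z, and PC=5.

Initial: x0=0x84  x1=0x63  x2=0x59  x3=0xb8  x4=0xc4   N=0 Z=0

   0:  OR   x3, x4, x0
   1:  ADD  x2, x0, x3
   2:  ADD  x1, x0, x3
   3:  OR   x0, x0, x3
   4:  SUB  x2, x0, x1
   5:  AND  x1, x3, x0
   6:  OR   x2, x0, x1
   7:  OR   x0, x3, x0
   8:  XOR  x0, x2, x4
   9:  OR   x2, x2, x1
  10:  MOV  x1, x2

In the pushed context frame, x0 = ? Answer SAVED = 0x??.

SAVED = 0xc4

after  0: x0=0x84 x1=0x63 x2=0x59 x3=0xc4 x4=0xc4  N=1 Z=0
after  1: x0=0x84 x1=0x63 x2=0x48 x3=0xc4 x4=0xc4  N=0 Z=0
after  2: x0=0x84 x1=0x48 x2=0x48 x3=0xc4 x4=0xc4  N=0 Z=0
after  3: x0=0xc4 x1=0x48 x2=0x48 x3=0xc4 x4=0xc4  N=1 Z=0
after  4: x0=0xc4 x1=0x48 x2=0x7c x3=0xc4 x4=0xc4  N=0 Z=0
-- IRQ taken; context saved, return-PC = 5 --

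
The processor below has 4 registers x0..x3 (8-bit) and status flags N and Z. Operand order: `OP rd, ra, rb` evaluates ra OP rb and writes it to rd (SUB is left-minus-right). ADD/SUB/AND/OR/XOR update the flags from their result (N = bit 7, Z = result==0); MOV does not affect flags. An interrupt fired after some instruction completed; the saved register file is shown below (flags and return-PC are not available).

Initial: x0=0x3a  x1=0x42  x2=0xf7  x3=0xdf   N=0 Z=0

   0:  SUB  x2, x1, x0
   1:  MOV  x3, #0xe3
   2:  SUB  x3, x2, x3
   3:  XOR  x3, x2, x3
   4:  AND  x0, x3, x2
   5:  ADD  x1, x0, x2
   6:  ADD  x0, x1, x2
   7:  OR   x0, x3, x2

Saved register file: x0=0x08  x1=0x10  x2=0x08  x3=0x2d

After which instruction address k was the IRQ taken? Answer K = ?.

after  0: x0=0x3a x1=0x42 x2=0x08 x3=0xdf  N=0 Z=0
after  1: x0=0x3a x1=0x42 x2=0x08 x3=0xe3  N=0 Z=0
after  2: x0=0x3a x1=0x42 x2=0x08 x3=0x25  N=0 Z=0
after  3: x0=0x3a x1=0x42 x2=0x08 x3=0x2d  N=0 Z=0
after  4: x0=0x08 x1=0x42 x2=0x08 x3=0x2d  N=0 Z=0
after  5: x0=0x08 x1=0x10 x2=0x08 x3=0x2d  N=0 Z=0
-- IRQ taken; context saved, return-PC = 6 --

K = 5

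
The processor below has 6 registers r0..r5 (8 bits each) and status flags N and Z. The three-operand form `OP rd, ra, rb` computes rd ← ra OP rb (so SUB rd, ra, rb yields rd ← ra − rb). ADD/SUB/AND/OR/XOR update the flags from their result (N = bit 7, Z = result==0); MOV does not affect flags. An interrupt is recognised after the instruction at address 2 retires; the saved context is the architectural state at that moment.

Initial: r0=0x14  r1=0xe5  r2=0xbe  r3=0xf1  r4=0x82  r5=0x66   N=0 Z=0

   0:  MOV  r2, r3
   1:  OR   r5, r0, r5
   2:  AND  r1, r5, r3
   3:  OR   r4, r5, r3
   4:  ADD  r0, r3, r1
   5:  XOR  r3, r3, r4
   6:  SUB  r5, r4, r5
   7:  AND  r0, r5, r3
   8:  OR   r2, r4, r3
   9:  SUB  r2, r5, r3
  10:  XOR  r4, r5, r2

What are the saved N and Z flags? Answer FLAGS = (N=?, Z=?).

FLAGS = (N=0, Z=0)

after  0: r0=0x14 r1=0xe5 r2=0xf1 r3=0xf1 r4=0x82 r5=0x66  N=0 Z=0
after  1: r0=0x14 r1=0xe5 r2=0xf1 r3=0xf1 r4=0x82 r5=0x76  N=0 Z=0
after  2: r0=0x14 r1=0x70 r2=0xf1 r3=0xf1 r4=0x82 r5=0x76  N=0 Z=0
-- IRQ taken; context saved, return-PC = 3 --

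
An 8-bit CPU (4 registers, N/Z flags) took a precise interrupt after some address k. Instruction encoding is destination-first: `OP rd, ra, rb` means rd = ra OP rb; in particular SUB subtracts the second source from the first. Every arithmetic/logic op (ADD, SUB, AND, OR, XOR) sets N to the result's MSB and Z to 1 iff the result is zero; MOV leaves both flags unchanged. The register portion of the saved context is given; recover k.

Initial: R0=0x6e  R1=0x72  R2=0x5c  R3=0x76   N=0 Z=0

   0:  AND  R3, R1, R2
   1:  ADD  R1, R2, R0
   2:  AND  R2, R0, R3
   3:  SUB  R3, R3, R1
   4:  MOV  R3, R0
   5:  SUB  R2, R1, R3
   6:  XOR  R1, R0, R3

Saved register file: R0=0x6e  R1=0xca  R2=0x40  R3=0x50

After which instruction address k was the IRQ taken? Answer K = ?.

K = 2

after  0: R0=0x6e R1=0x72 R2=0x5c R3=0x50  N=0 Z=0
after  1: R0=0x6e R1=0xca R2=0x5c R3=0x50  N=1 Z=0
after  2: R0=0x6e R1=0xca R2=0x40 R3=0x50  N=0 Z=0
-- IRQ taken; context saved, return-PC = 3 --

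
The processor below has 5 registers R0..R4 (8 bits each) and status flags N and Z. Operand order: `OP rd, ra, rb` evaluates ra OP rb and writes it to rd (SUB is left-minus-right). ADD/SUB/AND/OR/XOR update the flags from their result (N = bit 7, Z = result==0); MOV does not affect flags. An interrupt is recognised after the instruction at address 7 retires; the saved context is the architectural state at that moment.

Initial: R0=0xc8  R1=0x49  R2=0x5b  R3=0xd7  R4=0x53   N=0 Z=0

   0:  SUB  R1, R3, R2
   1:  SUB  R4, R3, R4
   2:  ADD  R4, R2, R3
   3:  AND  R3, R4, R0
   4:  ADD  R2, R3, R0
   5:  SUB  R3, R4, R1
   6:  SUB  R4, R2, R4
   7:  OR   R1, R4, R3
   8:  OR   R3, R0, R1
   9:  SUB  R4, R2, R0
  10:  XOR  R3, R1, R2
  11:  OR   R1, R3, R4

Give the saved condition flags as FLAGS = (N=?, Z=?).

after  0: R0=0xc8 R1=0x7c R2=0x5b R3=0xd7 R4=0x53  N=0 Z=0
after  1: R0=0xc8 R1=0x7c R2=0x5b R3=0xd7 R4=0x84  N=1 Z=0
after  2: R0=0xc8 R1=0x7c R2=0x5b R3=0xd7 R4=0x32  N=0 Z=0
after  3: R0=0xc8 R1=0x7c R2=0x5b R3=0x00 R4=0x32  N=0 Z=1
after  4: R0=0xc8 R1=0x7c R2=0xc8 R3=0x00 R4=0x32  N=1 Z=0
after  5: R0=0xc8 R1=0x7c R2=0xc8 R3=0xb6 R4=0x32  N=1 Z=0
after  6: R0=0xc8 R1=0x7c R2=0xc8 R3=0xb6 R4=0x96  N=1 Z=0
after  7: R0=0xc8 R1=0xb6 R2=0xc8 R3=0xb6 R4=0x96  N=1 Z=0
-- IRQ taken; context saved, return-PC = 8 --

FLAGS = (N=1, Z=0)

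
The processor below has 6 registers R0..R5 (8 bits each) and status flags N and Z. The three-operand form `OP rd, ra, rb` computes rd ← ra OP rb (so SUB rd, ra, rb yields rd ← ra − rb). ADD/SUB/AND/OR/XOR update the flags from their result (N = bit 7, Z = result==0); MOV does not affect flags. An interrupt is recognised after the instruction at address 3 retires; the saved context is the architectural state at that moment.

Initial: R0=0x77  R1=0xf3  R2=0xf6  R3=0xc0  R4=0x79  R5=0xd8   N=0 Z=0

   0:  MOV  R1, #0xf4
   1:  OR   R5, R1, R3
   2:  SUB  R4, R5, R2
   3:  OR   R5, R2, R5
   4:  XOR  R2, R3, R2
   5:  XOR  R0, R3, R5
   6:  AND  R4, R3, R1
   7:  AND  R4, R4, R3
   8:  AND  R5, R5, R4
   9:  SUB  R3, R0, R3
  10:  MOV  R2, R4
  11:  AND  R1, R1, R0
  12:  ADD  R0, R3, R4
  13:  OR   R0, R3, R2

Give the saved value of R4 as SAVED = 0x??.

SAVED = 0xfe

after  0: R0=0x77 R1=0xf4 R2=0xf6 R3=0xc0 R4=0x79 R5=0xd8  N=0 Z=0
after  1: R0=0x77 R1=0xf4 R2=0xf6 R3=0xc0 R4=0x79 R5=0xf4  N=1 Z=0
after  2: R0=0x77 R1=0xf4 R2=0xf6 R3=0xc0 R4=0xfe R5=0xf4  N=1 Z=0
after  3: R0=0x77 R1=0xf4 R2=0xf6 R3=0xc0 R4=0xfe R5=0xf6  N=1 Z=0
-- IRQ taken; context saved, return-PC = 4 --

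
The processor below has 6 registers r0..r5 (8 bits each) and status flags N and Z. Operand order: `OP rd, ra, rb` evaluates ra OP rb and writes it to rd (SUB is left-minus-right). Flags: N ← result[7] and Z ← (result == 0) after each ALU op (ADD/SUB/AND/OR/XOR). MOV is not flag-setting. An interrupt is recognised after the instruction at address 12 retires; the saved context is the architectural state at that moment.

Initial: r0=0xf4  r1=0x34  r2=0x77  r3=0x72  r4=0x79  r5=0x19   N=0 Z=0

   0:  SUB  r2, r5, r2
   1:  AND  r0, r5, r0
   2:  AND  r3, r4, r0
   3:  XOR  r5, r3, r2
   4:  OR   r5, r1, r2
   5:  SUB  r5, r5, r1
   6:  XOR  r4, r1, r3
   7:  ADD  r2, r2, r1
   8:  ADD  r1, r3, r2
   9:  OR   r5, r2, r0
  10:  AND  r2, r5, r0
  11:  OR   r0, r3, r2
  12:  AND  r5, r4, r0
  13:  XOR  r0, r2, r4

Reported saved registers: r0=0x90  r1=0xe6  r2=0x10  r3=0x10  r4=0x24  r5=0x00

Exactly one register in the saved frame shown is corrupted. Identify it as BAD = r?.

BAD = r0

after  0: r0=0xf4 r1=0x34 r2=0xa2 r3=0x72 r4=0x79 r5=0x19  N=1 Z=0
after  1: r0=0x10 r1=0x34 r2=0xa2 r3=0x72 r4=0x79 r5=0x19  N=0 Z=0
after  2: r0=0x10 r1=0x34 r2=0xa2 r3=0x10 r4=0x79 r5=0x19  N=0 Z=0
after  3: r0=0x10 r1=0x34 r2=0xa2 r3=0x10 r4=0x79 r5=0xb2  N=1 Z=0
after  4: r0=0x10 r1=0x34 r2=0xa2 r3=0x10 r4=0x79 r5=0xb6  N=1 Z=0
after  5: r0=0x10 r1=0x34 r2=0xa2 r3=0x10 r4=0x79 r5=0x82  N=1 Z=0
after  6: r0=0x10 r1=0x34 r2=0xa2 r3=0x10 r4=0x24 r5=0x82  N=0 Z=0
after  7: r0=0x10 r1=0x34 r2=0xd6 r3=0x10 r4=0x24 r5=0x82  N=1 Z=0
after  8: r0=0x10 r1=0xe6 r2=0xd6 r3=0x10 r4=0x24 r5=0x82  N=1 Z=0
after  9: r0=0x10 r1=0xe6 r2=0xd6 r3=0x10 r4=0x24 r5=0xd6  N=1 Z=0
after 10: r0=0x10 r1=0xe6 r2=0x10 r3=0x10 r4=0x24 r5=0xd6  N=0 Z=0
after 11: r0=0x10 r1=0xe6 r2=0x10 r3=0x10 r4=0x24 r5=0xd6  N=0 Z=0
after 12: r0=0x10 r1=0xe6 r2=0x10 r3=0x10 r4=0x24 r5=0x00  N=0 Z=1
-- IRQ taken; context saved, return-PC = 13 --
mismatch: r0: reported 0x90 vs actual 0x10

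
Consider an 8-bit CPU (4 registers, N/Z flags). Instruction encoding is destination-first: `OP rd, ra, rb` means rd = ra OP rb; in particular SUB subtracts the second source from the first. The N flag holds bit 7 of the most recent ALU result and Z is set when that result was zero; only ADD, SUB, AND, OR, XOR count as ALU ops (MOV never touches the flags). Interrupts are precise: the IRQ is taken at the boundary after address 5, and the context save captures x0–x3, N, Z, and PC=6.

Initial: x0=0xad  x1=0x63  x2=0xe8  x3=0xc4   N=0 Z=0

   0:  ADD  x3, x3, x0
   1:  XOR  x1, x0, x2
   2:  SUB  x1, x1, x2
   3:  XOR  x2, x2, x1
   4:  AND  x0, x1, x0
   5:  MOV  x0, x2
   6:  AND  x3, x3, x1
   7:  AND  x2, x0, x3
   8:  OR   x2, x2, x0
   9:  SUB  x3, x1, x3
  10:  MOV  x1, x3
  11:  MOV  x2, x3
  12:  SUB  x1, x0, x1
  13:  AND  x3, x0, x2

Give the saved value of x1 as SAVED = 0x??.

SAVED = 0x5d

after  0: x0=0xad x1=0x63 x2=0xe8 x3=0x71  N=0 Z=0
after  1: x0=0xad x1=0x45 x2=0xe8 x3=0x71  N=0 Z=0
after  2: x0=0xad x1=0x5d x2=0xe8 x3=0x71  N=0 Z=0
after  3: x0=0xad x1=0x5d x2=0xb5 x3=0x71  N=1 Z=0
after  4: x0=0x0d x1=0x5d x2=0xb5 x3=0x71  N=0 Z=0
after  5: x0=0xb5 x1=0x5d x2=0xb5 x3=0x71  N=0 Z=0
-- IRQ taken; context saved, return-PC = 6 --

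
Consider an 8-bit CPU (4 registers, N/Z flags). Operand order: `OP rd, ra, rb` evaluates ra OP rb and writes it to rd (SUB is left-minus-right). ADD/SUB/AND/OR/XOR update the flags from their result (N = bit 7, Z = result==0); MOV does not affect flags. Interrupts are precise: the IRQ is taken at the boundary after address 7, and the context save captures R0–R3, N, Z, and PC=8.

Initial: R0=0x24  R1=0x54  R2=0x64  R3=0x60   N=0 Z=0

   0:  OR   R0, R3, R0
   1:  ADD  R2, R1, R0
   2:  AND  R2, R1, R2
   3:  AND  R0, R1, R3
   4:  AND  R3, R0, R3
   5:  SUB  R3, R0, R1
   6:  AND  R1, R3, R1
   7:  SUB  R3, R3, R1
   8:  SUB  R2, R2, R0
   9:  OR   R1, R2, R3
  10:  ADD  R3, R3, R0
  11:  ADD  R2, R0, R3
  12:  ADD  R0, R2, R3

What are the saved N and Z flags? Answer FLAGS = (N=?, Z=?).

FLAGS = (N=1, Z=0)

after  0: R0=0x64 R1=0x54 R2=0x64 R3=0x60  N=0 Z=0
after  1: R0=0x64 R1=0x54 R2=0xb8 R3=0x60  N=1 Z=0
after  2: R0=0x64 R1=0x54 R2=0x10 R3=0x60  N=0 Z=0
after  3: R0=0x40 R1=0x54 R2=0x10 R3=0x60  N=0 Z=0
after  4: R0=0x40 R1=0x54 R2=0x10 R3=0x40  N=0 Z=0
after  5: R0=0x40 R1=0x54 R2=0x10 R3=0xec  N=1 Z=0
after  6: R0=0x40 R1=0x44 R2=0x10 R3=0xec  N=0 Z=0
after  7: R0=0x40 R1=0x44 R2=0x10 R3=0xa8  N=1 Z=0
-- IRQ taken; context saved, return-PC = 8 --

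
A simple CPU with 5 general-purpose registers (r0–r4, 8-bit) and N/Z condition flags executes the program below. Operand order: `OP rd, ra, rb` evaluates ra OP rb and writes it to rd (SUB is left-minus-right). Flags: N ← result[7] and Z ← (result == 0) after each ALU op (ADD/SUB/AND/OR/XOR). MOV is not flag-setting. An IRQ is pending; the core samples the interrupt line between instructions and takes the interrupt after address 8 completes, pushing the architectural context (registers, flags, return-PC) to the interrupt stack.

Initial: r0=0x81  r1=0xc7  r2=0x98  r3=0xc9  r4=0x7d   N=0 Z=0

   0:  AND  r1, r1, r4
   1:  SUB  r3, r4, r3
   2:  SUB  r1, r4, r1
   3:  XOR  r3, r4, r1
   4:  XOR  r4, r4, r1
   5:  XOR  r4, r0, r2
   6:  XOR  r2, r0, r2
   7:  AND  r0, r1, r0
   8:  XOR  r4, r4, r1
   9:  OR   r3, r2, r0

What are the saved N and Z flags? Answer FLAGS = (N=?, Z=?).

FLAGS = (N=0, Z=0)

after  0: r0=0x81 r1=0x45 r2=0x98 r3=0xc9 r4=0x7d  N=0 Z=0
after  1: r0=0x81 r1=0x45 r2=0x98 r3=0xb4 r4=0x7d  N=1 Z=0
after  2: r0=0x81 r1=0x38 r2=0x98 r3=0xb4 r4=0x7d  N=0 Z=0
after  3: r0=0x81 r1=0x38 r2=0x98 r3=0x45 r4=0x7d  N=0 Z=0
after  4: r0=0x81 r1=0x38 r2=0x98 r3=0x45 r4=0x45  N=0 Z=0
after  5: r0=0x81 r1=0x38 r2=0x98 r3=0x45 r4=0x19  N=0 Z=0
after  6: r0=0x81 r1=0x38 r2=0x19 r3=0x45 r4=0x19  N=0 Z=0
after  7: r0=0x00 r1=0x38 r2=0x19 r3=0x45 r4=0x19  N=0 Z=1
after  8: r0=0x00 r1=0x38 r2=0x19 r3=0x45 r4=0x21  N=0 Z=0
-- IRQ taken; context saved, return-PC = 9 --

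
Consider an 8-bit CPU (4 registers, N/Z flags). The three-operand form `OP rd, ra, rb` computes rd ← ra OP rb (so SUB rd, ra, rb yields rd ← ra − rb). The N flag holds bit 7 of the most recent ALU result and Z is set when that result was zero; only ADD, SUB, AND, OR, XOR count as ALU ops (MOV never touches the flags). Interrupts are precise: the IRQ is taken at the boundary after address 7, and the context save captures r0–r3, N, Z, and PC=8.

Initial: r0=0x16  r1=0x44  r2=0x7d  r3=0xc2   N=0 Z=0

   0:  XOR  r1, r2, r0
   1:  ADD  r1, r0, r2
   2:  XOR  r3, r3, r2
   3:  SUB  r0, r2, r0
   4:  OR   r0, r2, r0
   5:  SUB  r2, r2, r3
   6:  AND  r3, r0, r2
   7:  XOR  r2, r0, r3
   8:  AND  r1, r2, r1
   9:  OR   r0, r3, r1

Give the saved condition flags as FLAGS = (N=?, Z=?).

FLAGS = (N=0, Z=0)

after  0: r0=0x16 r1=0x6b r2=0x7d r3=0xc2  N=0 Z=0
after  1: r0=0x16 r1=0x93 r2=0x7d r3=0xc2  N=1 Z=0
after  2: r0=0x16 r1=0x93 r2=0x7d r3=0xbf  N=1 Z=0
after  3: r0=0x67 r1=0x93 r2=0x7d r3=0xbf  N=0 Z=0
after  4: r0=0x7f r1=0x93 r2=0x7d r3=0xbf  N=0 Z=0
after  5: r0=0x7f r1=0x93 r2=0xbe r3=0xbf  N=1 Z=0
after  6: r0=0x7f r1=0x93 r2=0xbe r3=0x3e  N=0 Z=0
after  7: r0=0x7f r1=0x93 r2=0x41 r3=0x3e  N=0 Z=0
-- IRQ taken; context saved, return-PC = 8 --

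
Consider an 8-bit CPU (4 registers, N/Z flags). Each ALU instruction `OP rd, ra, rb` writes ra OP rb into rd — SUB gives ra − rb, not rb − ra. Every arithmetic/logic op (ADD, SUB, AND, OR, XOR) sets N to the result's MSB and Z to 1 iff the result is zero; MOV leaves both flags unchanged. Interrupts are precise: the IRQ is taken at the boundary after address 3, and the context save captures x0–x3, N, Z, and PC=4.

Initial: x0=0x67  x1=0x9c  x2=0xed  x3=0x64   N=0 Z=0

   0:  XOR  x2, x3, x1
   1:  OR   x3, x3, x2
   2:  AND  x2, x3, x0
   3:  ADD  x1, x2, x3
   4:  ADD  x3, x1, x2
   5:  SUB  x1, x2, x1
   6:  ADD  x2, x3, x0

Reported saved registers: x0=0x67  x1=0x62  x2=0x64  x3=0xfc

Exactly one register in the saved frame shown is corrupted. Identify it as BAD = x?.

after  0: x0=0x67 x1=0x9c x2=0xf8 x3=0x64  N=1 Z=0
after  1: x0=0x67 x1=0x9c x2=0xf8 x3=0xfc  N=1 Z=0
after  2: x0=0x67 x1=0x9c x2=0x64 x3=0xfc  N=0 Z=0
after  3: x0=0x67 x1=0x60 x2=0x64 x3=0xfc  N=0 Z=0
-- IRQ taken; context saved, return-PC = 4 --
mismatch: x1: reported 0x62 vs actual 0x60

BAD = x1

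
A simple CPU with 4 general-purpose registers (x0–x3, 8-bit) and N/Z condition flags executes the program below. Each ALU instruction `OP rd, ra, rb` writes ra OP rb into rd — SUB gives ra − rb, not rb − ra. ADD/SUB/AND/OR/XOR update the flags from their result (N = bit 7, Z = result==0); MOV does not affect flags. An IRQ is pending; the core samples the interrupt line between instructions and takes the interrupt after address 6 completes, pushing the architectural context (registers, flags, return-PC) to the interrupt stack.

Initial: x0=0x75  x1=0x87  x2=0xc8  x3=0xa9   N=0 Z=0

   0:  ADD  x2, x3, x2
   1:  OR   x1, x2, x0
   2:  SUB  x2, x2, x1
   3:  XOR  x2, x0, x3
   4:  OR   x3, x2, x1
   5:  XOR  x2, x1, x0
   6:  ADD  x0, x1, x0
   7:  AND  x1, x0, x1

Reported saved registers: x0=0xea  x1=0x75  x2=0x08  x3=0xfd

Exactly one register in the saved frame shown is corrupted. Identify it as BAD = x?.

after  0: x0=0x75 x1=0x87 x2=0x71 x3=0xa9  N=0 Z=0
after  1: x0=0x75 x1=0x75 x2=0x71 x3=0xa9  N=0 Z=0
after  2: x0=0x75 x1=0x75 x2=0xfc x3=0xa9  N=1 Z=0
after  3: x0=0x75 x1=0x75 x2=0xdc x3=0xa9  N=1 Z=0
after  4: x0=0x75 x1=0x75 x2=0xdc x3=0xfd  N=1 Z=0
after  5: x0=0x75 x1=0x75 x2=0x00 x3=0xfd  N=0 Z=1
after  6: x0=0xea x1=0x75 x2=0x00 x3=0xfd  N=1 Z=0
-- IRQ taken; context saved, return-PC = 7 --
mismatch: x2: reported 0x08 vs actual 0x00

BAD = x2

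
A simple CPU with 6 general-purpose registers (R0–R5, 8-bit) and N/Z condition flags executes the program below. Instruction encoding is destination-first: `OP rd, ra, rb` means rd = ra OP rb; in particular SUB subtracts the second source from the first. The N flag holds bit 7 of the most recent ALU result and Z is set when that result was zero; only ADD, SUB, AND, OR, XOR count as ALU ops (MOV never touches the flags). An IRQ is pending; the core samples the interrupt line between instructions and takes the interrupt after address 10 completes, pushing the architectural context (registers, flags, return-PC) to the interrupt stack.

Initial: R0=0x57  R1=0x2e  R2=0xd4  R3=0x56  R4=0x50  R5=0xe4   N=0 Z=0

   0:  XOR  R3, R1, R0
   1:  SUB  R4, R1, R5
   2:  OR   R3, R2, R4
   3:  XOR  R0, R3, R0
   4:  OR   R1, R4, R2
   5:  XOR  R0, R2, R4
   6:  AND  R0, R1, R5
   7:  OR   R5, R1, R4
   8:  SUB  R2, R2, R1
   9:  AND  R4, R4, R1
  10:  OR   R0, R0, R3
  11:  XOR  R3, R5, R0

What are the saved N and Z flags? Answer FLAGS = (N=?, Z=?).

FLAGS = (N=1, Z=0)

after  0: R0=0x57 R1=0x2e R2=0xd4 R3=0x79 R4=0x50 R5=0xe4  N=0 Z=0
after  1: R0=0x57 R1=0x2e R2=0xd4 R3=0x79 R4=0x4a R5=0xe4  N=0 Z=0
after  2: R0=0x57 R1=0x2e R2=0xd4 R3=0xde R4=0x4a R5=0xe4  N=1 Z=0
after  3: R0=0x89 R1=0x2e R2=0xd4 R3=0xde R4=0x4a R5=0xe4  N=1 Z=0
after  4: R0=0x89 R1=0xde R2=0xd4 R3=0xde R4=0x4a R5=0xe4  N=1 Z=0
after  5: R0=0x9e R1=0xde R2=0xd4 R3=0xde R4=0x4a R5=0xe4  N=1 Z=0
after  6: R0=0xc4 R1=0xde R2=0xd4 R3=0xde R4=0x4a R5=0xe4  N=1 Z=0
after  7: R0=0xc4 R1=0xde R2=0xd4 R3=0xde R4=0x4a R5=0xde  N=1 Z=0
after  8: R0=0xc4 R1=0xde R2=0xf6 R3=0xde R4=0x4a R5=0xde  N=1 Z=0
after  9: R0=0xc4 R1=0xde R2=0xf6 R3=0xde R4=0x4a R5=0xde  N=0 Z=0
after 10: R0=0xde R1=0xde R2=0xf6 R3=0xde R4=0x4a R5=0xde  N=1 Z=0
-- IRQ taken; context saved, return-PC = 11 --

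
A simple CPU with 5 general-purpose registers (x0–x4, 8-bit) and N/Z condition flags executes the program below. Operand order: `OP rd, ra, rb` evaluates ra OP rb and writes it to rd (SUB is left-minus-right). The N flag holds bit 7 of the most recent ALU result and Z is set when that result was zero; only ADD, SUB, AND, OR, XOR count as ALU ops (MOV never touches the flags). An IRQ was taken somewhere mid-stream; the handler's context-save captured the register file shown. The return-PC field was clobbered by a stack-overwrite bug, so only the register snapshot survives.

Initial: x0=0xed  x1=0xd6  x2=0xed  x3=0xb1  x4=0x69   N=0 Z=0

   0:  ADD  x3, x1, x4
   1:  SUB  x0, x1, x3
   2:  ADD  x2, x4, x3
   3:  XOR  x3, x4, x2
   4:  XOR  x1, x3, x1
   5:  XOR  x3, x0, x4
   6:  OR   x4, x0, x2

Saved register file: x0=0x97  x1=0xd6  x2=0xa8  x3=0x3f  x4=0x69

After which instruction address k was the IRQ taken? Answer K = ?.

K = 2

after  0: x0=0xed x1=0xd6 x2=0xed x3=0x3f x4=0x69  N=0 Z=0
after  1: x0=0x97 x1=0xd6 x2=0xed x3=0x3f x4=0x69  N=1 Z=0
after  2: x0=0x97 x1=0xd6 x2=0xa8 x3=0x3f x4=0x69  N=1 Z=0
-- IRQ taken; context saved, return-PC = 3 --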